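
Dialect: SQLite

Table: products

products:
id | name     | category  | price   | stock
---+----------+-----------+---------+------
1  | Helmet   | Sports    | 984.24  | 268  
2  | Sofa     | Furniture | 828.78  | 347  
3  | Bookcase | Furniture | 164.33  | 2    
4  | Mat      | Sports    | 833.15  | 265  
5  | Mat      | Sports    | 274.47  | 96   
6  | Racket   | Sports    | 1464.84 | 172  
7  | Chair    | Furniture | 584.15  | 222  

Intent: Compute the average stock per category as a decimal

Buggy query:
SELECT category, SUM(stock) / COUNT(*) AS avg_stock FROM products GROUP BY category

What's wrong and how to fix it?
Bug: SUM(stock) and COUNT(*) are both integers; the division truncates the fractional part

Fix: Cast one side to REAL so the division keeps the fractional part

Corrected query:
SELECT category, SUM(stock) * 1.0 / COUNT(*) AS avg_stock FROM products GROUP BY category

Result:
category  | avg_stock 
----------+-----------
Furniture | 190.333333
Sports    | 200.25    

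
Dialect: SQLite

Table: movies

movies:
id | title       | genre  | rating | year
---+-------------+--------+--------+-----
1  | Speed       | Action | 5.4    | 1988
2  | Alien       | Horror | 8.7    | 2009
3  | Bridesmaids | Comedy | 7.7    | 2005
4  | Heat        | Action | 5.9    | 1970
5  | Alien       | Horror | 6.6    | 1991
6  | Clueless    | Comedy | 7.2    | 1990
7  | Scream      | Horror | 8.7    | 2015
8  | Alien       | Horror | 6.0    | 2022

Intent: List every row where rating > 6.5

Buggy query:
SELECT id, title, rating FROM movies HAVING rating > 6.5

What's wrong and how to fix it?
Bug: HAVING filters the output of aggregation, but this query has no GROUP BY and no aggregate functions, so SQLite rejects it (HAVING clause on a non-aggregate query); the condition here is per row

Fix: Use WHERE for row-level filtering

Corrected query:
SELECT id, title, rating FROM movies WHERE rating > 6.5

Result:
id | title       | rating
---+-------------+-------
2  | Alien       | 8.7   
3  | Bridesmaids | 7.7   
5  | Alien       | 6.6   
6  | Clueless    | 7.2   
7  | Scream      | 8.7   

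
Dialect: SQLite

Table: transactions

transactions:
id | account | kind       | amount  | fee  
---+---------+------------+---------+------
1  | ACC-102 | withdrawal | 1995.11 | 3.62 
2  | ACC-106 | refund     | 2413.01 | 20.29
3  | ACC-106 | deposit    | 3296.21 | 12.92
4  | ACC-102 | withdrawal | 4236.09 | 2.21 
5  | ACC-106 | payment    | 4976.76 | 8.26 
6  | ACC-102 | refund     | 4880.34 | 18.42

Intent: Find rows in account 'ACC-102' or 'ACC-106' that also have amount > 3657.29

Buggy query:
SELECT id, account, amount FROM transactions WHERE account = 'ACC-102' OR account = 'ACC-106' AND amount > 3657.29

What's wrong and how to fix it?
Bug: Without parentheses, AND is evaluated before OR, so the amount filter only applies to the 'ACC-106' branch

Fix: Group the OR with parentheses (or use IN), then AND the threshold

Corrected query:
SELECT id, account, amount FROM transactions WHERE (account = 'ACC-102' OR account = 'ACC-106') AND amount > 3657.29

Result:
id | account | amount 
---+---------+--------
4  | ACC-102 | 4236.09
5  | ACC-106 | 4976.76
6  | ACC-102 | 4880.34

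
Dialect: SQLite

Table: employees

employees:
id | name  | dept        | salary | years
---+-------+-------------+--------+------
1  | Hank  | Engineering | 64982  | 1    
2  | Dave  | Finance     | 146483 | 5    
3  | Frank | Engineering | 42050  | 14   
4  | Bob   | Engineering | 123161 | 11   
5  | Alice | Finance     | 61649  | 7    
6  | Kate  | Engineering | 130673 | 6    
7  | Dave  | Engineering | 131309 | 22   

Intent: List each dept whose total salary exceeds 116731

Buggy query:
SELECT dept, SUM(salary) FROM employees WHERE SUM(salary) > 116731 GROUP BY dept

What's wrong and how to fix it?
Bug: WHERE runs before GROUP BY, so aggregates aren't available there

Fix: Move the aggregate condition to a HAVING clause

Corrected query:
SELECT dept, SUM(salary) FROM employees GROUP BY dept HAVING SUM(salary) > 116731

Result:
dept        | SUM(salary)
------------+------------
Engineering | 492175     
Finance     | 208132     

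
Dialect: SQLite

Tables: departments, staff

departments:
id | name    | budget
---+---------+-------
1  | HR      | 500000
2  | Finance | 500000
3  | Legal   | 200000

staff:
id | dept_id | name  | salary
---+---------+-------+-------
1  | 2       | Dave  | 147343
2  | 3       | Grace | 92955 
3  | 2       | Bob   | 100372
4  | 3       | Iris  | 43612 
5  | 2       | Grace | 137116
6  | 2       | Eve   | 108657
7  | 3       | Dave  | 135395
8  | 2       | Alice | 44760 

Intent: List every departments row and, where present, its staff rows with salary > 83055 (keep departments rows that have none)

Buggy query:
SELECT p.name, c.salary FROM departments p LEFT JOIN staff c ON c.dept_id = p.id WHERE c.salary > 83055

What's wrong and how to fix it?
Bug: A WHERE condition on the right-hand table after LEFT JOIN drops unmatched parents

Fix: Put 'c.salary > 83055' in the JOIN's ON clause instead of WHERE

Corrected query:
SELECT p.name, c.salary FROM departments p LEFT JOIN staff c ON c.dept_id = p.id AND c.salary > 83055

Result:
name    | salary
--------+-------
HR      | NULL  
Finance | 100372
Finance | 108657
Finance | 137116
Finance | 147343
Legal   | 92955 
Legal   | 135395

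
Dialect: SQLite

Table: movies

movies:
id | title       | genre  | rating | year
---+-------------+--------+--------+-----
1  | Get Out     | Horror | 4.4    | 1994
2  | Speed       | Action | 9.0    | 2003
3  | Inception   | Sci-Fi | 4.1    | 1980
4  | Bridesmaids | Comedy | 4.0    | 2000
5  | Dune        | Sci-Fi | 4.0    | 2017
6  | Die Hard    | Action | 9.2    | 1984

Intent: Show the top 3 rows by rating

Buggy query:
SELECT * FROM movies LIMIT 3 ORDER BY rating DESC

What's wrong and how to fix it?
Bug: ORDER BY cannot follow LIMIT; LIMIT is the final clause

Fix: Sort with ORDER BY, then apply LIMIT

Corrected query:
SELECT * FROM movies ORDER BY rating DESC LIMIT 3

Result:
id | title    | genre  | rating | year
---+----------+--------+--------+-----
6  | Die Hard | Action | 9.2    | 1984
2  | Speed    | Action | 9      | 2003
1  | Get Out  | Horror | 4.4    | 1994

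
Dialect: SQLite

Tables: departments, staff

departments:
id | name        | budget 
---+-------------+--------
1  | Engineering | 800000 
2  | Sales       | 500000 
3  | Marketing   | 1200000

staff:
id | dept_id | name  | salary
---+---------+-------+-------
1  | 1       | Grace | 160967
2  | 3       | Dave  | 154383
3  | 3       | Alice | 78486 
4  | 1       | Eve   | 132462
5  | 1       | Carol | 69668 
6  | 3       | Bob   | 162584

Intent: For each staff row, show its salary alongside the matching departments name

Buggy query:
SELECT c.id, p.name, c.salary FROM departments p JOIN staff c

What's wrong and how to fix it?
Bug: JOIN with no ON clause produces a cartesian product; every staff row pairs with every departments row

Fix: Add ON c.dept_id = p.id to the JOIN

Corrected query:
SELECT c.id, p.name, c.salary FROM departments p JOIN staff c ON c.dept_id = p.id

Result:
id | name        | salary
---+-------------+-------
1  | Engineering | 160967
2  | Marketing   | 154383
3  | Marketing   | 78486 
4  | Engineering | 132462
5  | Engineering | 69668 
6  | Marketing   | 162584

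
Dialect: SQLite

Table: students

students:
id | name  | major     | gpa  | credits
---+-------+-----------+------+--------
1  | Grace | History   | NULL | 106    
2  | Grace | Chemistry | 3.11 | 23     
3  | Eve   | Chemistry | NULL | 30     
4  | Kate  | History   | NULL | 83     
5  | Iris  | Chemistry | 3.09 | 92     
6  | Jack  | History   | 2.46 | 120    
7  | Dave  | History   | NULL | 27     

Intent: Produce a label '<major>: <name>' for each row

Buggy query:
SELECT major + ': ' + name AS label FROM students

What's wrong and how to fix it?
Bug: '+' is numeric addition; on text columns SQLite converts them to 0 instead of concatenating

Fix: Replace + with || to concatenate text

Corrected query:
SELECT major || ': ' || name AS label FROM students

Result:
label           
----------------
History: Grace  
Chemistry: Grace
Chemistry: Eve  
History: Kate   
Chemistry: Iris 
History: Jack   
History: Dave   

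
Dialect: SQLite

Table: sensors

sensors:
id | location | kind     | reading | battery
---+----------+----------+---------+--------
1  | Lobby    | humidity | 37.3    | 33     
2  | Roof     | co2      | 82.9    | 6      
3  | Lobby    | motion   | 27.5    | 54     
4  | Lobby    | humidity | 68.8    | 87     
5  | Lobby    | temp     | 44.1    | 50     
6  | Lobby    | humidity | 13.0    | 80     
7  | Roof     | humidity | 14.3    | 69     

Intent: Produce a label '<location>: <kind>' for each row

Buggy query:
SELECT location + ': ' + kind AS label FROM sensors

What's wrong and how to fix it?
Bug: SQLite uses || for string concatenation; + coerces text to numbers (yielding 0)

Fix: Replace + with || to concatenate text

Corrected query:
SELECT location || ': ' || kind AS label FROM sensors

Result:
label          
---------------
Lobby: humidity
Roof: co2      
Lobby: motion  
Lobby: humidity
Lobby: temp    
Lobby: humidity
Roof: humidity 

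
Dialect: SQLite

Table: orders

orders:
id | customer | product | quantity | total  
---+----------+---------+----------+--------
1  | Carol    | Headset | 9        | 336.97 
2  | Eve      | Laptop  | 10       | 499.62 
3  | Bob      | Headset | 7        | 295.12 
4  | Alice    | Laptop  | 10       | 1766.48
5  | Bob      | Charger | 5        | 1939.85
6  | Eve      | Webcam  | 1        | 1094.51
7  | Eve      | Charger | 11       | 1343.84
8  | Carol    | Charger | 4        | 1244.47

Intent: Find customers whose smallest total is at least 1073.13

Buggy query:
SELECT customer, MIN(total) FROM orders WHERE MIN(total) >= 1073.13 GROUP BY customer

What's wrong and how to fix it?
Bug: MIN() in WHERE is a misuse of aggregate

Fix: Replace WHERE with HAVING after the GROUP BY

Corrected query:
SELECT customer, MIN(total) FROM orders GROUP BY customer HAVING MIN(total) >= 1073.13

Result:
customer | MIN(total)
---------+-----------
Alice    | 1766.48   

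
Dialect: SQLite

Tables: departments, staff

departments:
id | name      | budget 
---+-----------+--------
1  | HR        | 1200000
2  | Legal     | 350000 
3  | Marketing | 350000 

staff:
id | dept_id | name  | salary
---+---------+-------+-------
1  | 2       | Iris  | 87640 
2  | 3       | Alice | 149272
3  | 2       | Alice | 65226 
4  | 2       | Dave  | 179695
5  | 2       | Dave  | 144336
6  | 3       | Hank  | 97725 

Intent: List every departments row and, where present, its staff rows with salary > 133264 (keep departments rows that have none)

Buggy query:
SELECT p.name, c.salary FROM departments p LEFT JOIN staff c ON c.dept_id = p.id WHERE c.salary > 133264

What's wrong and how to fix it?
Bug: Filtering c.salary in WHERE discards the NULL rows produced by LEFT JOIN, turning it into an inner join

Fix: Move the right-table condition into the ON clause so unmatched parents are kept

Corrected query:
SELECT p.name, c.salary FROM departments p LEFT JOIN staff c ON c.dept_id = p.id AND c.salary > 133264

Result:
name      | salary
----------+-------
HR        | NULL  
Legal     | 144336
Legal     | 179695
Marketing | 149272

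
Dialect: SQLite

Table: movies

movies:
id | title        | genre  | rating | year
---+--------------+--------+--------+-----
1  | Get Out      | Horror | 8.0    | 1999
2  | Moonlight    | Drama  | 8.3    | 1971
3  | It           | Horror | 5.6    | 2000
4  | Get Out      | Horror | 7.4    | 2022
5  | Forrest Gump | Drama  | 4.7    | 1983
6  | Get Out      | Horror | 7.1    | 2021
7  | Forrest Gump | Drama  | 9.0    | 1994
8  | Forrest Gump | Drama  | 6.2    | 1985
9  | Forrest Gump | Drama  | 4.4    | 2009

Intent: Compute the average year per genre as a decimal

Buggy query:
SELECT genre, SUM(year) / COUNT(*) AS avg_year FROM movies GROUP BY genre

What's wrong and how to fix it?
Bug: Both operands are integers, so '/' performs integer division and truncates

Fix: Cast one side to REAL so the division keeps the fractional part

Corrected query:
SELECT genre, SUM(year) * 1.0 / COUNT(*) AS avg_year FROM movies GROUP BY genre

Result:
genre  | avg_year
-------+---------
Drama  | 1988.4  
Horror | 2010.5  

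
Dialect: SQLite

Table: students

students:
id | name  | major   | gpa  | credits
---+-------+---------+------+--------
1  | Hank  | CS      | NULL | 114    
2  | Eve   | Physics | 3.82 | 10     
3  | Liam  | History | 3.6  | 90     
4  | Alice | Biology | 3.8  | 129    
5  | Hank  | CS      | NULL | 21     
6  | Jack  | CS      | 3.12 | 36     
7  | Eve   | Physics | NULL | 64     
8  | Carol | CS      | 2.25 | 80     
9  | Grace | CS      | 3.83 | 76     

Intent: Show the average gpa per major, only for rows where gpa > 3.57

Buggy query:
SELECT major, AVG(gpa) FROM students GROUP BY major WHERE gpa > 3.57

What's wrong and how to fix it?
Bug: WHERE cannot follow GROUP BY

Fix: Move the WHERE clause before GROUP BY

Corrected query:
SELECT major, AVG(gpa) FROM students WHERE gpa > 3.57 GROUP BY major

Result:
major   | AVG(gpa)
--------+---------
Biology | 3.8     
CS      | 3.83    
History | 3.6     
Physics | 3.82    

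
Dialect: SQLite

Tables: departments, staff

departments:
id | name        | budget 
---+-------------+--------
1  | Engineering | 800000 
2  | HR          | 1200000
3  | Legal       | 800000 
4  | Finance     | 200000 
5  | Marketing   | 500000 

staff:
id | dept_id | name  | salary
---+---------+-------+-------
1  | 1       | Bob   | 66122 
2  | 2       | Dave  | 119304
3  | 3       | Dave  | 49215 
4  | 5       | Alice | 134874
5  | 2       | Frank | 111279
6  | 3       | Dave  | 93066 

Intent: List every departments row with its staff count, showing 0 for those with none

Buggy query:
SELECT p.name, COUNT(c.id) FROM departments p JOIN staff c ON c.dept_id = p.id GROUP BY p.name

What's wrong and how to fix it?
Bug: An inner join excludes parents with zero children

Fix: Use LEFT JOIN so parents without children still appear (COUNT(c.id) gives 0)

Corrected query:
SELECT p.name, COUNT(c.id) FROM departments p LEFT JOIN staff c ON c.dept_id = p.id GROUP BY p.name

Result:
name        | COUNT(c.id)
------------+------------
Engineering | 1          
Finance     | 0          
HR          | 2          
Legal       | 2          
Marketing   | 1          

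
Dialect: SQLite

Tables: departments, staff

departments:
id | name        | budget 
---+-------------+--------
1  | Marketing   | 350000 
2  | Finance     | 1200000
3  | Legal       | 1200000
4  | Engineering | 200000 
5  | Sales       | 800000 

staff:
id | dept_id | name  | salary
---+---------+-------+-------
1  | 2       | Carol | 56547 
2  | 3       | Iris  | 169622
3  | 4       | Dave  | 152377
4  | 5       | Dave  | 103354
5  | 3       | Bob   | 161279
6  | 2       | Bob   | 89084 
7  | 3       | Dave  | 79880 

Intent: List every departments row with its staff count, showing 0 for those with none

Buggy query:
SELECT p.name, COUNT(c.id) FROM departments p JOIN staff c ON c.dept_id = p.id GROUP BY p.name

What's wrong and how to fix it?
Bug: An inner join excludes parents with zero children

Fix: Switch to LEFT JOIN to retain unmatched parent rows

Corrected query:
SELECT p.name, COUNT(c.id) FROM departments p LEFT JOIN staff c ON c.dept_id = p.id GROUP BY p.name

Result:
name        | COUNT(c.id)
------------+------------
Engineering | 1          
Finance     | 2          
Legal       | 3          
Marketing   | 0          
Sales       | 1          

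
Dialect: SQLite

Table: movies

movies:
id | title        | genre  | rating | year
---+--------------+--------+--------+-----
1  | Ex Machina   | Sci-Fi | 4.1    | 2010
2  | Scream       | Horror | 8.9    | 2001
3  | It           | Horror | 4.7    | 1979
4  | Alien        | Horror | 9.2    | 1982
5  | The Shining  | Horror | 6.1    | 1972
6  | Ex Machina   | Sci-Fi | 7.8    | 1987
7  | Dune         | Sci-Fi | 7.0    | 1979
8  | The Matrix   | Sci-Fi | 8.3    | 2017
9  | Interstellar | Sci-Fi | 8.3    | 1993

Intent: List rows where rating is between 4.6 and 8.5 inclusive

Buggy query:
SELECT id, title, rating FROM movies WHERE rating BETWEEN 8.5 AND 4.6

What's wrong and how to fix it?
Bug: BETWEEN expects the lower bound first; with 8.5 AND 4.6 the range is empty

Fix: Write BETWEEN 4.6 AND 8.5

Corrected query:
SELECT id, title, rating FROM movies WHERE rating BETWEEN 4.6 AND 8.5

Result:
id | title        | rating
---+--------------+-------
3  | It           | 4.7   
5  | The Shining  | 6.1   
6  | Ex Machina   | 7.8   
7  | Dune         | 7     
8  | The Matrix   | 8.3   
9  | Interstellar | 8.3   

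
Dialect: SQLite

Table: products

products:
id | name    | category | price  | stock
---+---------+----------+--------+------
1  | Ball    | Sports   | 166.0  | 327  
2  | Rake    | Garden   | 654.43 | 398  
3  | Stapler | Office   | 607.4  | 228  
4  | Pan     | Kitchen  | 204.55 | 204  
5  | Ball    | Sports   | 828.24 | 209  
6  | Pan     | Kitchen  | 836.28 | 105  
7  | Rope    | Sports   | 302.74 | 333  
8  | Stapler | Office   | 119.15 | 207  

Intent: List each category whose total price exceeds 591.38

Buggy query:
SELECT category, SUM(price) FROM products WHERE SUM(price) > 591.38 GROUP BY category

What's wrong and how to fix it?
Bug: WHERE runs before GROUP BY, so aggregates aren't available there

Fix: Move the aggregate condition to a HAVING clause

Corrected query:
SELECT category, SUM(price) FROM products GROUP BY category HAVING SUM(price) > 591.38

Result:
category | SUM(price)
---------+-----------
Garden   | 654.43    
Kitchen  | 1040.83   
Office   | 726.55    
Sports   | 1296.98   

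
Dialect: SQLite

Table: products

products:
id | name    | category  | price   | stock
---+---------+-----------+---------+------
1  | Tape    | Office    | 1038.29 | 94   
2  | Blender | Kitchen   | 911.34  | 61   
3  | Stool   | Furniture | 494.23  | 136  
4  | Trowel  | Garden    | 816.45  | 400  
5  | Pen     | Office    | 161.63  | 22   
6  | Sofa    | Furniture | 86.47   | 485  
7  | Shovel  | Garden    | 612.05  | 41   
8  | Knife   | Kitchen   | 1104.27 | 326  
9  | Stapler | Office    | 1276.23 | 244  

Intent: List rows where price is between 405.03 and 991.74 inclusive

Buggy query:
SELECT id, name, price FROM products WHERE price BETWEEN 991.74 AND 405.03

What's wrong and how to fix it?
Bug: BETWEEN expects the lower bound first; with 991.74 AND 405.03 the range is empty

Fix: Write BETWEEN 405.03 AND 991.74

Corrected query:
SELECT id, name, price FROM products WHERE price BETWEEN 405.03 AND 991.74

Result:
id | name    | price 
---+---------+-------
2  | Blender | 911.34
3  | Stool   | 494.23
4  | Trowel  | 816.45
7  | Shovel  | 612.05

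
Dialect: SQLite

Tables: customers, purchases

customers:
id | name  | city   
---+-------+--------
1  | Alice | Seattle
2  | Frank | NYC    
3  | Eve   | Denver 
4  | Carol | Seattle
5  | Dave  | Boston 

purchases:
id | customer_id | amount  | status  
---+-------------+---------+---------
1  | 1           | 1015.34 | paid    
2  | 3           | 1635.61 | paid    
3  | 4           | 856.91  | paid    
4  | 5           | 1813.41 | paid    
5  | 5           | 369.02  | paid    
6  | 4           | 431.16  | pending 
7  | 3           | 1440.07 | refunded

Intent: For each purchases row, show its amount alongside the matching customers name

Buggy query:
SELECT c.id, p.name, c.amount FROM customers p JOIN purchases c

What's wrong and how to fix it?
Bug: Missing join condition: each purchases row is matched to all customers rows instead of just its own

Fix: Specify the join condition linking the foreign key to the parent id

Corrected query:
SELECT c.id, p.name, c.amount FROM customers p JOIN purchases c ON c.customer_id = p.id

Result:
id | name  | amount 
---+-------+--------
1  | Alice | 1015.34
2  | Eve   | 1635.61
3  | Carol | 856.91 
4  | Dave  | 1813.41
5  | Dave  | 369.02 
6  | Carol | 431.16 
7  | Eve   | 1440.07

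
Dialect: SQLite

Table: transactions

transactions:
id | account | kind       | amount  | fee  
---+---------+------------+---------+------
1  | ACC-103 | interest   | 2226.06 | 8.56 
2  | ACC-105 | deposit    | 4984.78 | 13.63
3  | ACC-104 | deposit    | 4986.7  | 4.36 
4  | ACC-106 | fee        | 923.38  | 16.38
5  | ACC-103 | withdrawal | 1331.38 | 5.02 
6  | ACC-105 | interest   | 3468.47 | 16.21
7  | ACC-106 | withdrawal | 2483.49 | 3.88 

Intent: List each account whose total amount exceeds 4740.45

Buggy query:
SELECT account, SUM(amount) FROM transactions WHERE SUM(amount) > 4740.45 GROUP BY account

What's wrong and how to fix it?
Bug: SUM(amount) is an aggregate, but WHERE filters rows before aggregation

Fix: Move the aggregate condition to a HAVING clause

Corrected query:
SELECT account, SUM(amount) FROM transactions GROUP BY account HAVING SUM(amount) > 4740.45

Result:
account | SUM(amount)
--------+------------
ACC-104 | 4986.7     
ACC-105 | 8453.25    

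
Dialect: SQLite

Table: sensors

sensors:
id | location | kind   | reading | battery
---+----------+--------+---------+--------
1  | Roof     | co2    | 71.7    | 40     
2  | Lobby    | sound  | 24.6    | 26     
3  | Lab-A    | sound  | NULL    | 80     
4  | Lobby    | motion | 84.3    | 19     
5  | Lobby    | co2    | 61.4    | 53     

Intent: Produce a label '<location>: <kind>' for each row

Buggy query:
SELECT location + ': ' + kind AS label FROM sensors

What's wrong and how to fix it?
Bug: SQLite uses || for string concatenation; + coerces text to numbers (yielding 0)

Fix: Replace + with || to concatenate text

Corrected query:
SELECT location || ': ' || kind AS label FROM sensors

Result:
label        
-------------
Roof: co2    
Lobby: sound 
Lab-A: sound 
Lobby: motion
Lobby: co2   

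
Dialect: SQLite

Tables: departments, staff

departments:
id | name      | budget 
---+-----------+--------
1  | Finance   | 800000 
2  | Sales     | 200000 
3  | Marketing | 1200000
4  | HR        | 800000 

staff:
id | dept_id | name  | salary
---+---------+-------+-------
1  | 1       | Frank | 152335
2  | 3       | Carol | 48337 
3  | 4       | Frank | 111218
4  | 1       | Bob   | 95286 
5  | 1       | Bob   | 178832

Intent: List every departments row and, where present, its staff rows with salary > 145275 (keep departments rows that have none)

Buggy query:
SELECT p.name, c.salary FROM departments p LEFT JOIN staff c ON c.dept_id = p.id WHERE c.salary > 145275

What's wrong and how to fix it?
Bug: Filtering c.salary in WHERE discards the NULL rows produced by LEFT JOIN, turning it into an inner join

Fix: Move the right-table condition into the ON clause so unmatched parents are kept

Corrected query:
SELECT p.name, c.salary FROM departments p LEFT JOIN staff c ON c.dept_id = p.id AND c.salary > 145275

Result:
name      | salary
----------+-------
Finance   | 152335
Finance   | 178832
Sales     | NULL  
Marketing | NULL  
HR        | NULL  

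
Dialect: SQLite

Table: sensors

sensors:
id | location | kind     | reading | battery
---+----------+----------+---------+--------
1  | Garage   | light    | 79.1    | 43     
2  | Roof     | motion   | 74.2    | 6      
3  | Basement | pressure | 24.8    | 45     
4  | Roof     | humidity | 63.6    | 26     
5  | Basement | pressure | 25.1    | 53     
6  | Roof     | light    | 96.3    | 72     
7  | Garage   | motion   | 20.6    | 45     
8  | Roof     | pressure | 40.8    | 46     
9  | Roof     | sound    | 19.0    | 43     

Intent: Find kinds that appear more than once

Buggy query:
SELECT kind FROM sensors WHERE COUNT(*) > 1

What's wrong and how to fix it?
Bug: WHERE can't reference COUNT(*); aggregates are computed after WHERE

Fix: Group first, then use HAVING for the count condition

Corrected query:
SELECT kind FROM sensors GROUP BY kind HAVING COUNT(*) > 1

Result:
kind    
--------
light   
motion  
pressure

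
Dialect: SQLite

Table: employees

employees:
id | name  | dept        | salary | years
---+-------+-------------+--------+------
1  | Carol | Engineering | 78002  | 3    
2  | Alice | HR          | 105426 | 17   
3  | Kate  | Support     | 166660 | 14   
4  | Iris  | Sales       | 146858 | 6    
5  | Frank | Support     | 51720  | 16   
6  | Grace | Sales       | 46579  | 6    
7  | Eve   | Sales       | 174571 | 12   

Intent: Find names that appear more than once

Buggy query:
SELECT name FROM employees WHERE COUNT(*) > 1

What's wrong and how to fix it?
Bug: WHERE can't reference COUNT(*); aggregates are computed after WHERE

Fix: GROUP BY name, then filter groups with HAVING COUNT(*) > 1

Corrected query:
SELECT name FROM employees GROUP BY name HAVING COUNT(*) > 1

Result:
(no rows)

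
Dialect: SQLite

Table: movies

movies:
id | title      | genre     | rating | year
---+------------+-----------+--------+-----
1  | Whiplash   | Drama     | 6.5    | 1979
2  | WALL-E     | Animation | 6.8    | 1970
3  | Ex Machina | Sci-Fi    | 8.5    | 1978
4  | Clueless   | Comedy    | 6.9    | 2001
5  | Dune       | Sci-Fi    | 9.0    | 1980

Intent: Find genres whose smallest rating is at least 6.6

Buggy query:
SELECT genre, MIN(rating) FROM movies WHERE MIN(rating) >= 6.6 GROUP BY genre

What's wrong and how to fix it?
Bug: MIN() in WHERE is a misuse of aggregate

Fix: Replace WHERE with HAVING after the GROUP BY

Corrected query:
SELECT genre, MIN(rating) FROM movies GROUP BY genre HAVING MIN(rating) >= 6.6

Result:
genre     | MIN(rating)
----------+------------
Animation | 6.8        
Comedy    | 6.9        
Sci-Fi    | 8.5        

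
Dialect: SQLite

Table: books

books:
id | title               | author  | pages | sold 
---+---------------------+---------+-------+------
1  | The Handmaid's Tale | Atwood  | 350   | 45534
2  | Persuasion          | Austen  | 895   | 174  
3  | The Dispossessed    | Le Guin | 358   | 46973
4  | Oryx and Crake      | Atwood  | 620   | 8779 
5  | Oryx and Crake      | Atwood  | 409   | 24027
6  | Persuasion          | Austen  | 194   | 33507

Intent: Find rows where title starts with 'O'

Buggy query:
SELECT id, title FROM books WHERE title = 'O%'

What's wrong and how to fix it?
Bug: '=' compares the literal string including the % character; pattern matching needs LIKE

Fix: Replace '=' with LIKE so 'O%' is treated as a pattern

Corrected query:
SELECT id, title FROM books WHERE title LIKE 'O%'

Result:
id | title         
---+---------------
4  | Oryx and Crake
5  | Oryx and Crake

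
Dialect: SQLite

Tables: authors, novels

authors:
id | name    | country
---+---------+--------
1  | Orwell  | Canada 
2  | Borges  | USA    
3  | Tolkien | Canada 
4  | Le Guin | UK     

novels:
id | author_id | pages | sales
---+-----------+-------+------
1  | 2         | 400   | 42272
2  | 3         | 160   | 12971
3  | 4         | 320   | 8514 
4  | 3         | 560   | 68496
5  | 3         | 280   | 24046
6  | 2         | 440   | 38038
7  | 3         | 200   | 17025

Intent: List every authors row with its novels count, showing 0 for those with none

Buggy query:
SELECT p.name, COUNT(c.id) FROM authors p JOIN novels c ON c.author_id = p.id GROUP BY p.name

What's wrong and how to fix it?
Bug: INNER JOIN drops authors rows that have no matching novels rows

Fix: Use LEFT JOIN so parents without children still appear (COUNT(c.id) gives 0)

Corrected query:
SELECT p.name, COUNT(c.id) FROM authors p LEFT JOIN novels c ON c.author_id = p.id GROUP BY p.name

Result:
name    | COUNT(c.id)
--------+------------
Borges  | 2          
Le Guin | 1          
Orwell  | 0          
Tolkien | 4          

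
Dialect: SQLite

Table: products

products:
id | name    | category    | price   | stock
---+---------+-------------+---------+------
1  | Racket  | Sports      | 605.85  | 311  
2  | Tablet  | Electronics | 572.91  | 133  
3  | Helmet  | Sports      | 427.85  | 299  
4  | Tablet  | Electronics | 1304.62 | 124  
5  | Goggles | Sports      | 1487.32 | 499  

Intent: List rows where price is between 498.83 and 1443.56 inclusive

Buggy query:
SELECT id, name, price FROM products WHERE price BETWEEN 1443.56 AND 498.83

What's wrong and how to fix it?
Bug: BETWEEN expects the lower bound first; with 1443.56 AND 498.83 the range is empty

Fix: Swap the bounds so the smaller value comes first

Corrected query:
SELECT id, name, price FROM products WHERE price BETWEEN 498.83 AND 1443.56

Result:
id | name   | price  
---+--------+--------
1  | Racket | 605.85 
2  | Tablet | 572.91 
4  | Tablet | 1304.62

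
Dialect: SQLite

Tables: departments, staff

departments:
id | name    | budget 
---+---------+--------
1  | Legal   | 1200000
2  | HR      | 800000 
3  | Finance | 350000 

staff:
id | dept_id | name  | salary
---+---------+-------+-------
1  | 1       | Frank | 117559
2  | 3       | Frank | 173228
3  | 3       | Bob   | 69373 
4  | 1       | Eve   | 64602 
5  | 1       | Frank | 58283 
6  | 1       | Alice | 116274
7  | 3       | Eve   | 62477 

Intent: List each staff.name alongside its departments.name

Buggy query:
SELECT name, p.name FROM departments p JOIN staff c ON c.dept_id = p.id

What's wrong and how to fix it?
Bug: Both tables have a 'name' column; the unqualified reference is ambiguous

Fix: Qualify the column with its table alias (c.name)

Corrected query:
SELECT c.name, p.name FROM departments p JOIN staff c ON c.dept_id = p.id

Result:
name  | name   
------+--------
Frank | Legal  
Frank | Finance
Bob   | Finance
Eve   | Legal  
Frank | Legal  
Alice | Legal  
Eve   | Finance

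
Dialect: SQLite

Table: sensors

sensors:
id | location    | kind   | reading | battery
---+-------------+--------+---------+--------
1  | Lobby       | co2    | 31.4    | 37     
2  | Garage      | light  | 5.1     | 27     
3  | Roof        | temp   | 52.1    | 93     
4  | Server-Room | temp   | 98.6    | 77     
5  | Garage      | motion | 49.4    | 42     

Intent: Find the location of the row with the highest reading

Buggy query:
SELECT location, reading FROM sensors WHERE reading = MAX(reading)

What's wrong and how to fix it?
Bug: WHERE is evaluated per row; an aggregate over the whole table isn't defined there

Fix: Wrap MAX in a scalar subquery so WHERE compares against a single value

Corrected query:
SELECT location, reading FROM sensors WHERE reading = (SELECT MAX(reading) FROM sensors)

Result:
location    | reading
------------+--------
Server-Room | 98.6   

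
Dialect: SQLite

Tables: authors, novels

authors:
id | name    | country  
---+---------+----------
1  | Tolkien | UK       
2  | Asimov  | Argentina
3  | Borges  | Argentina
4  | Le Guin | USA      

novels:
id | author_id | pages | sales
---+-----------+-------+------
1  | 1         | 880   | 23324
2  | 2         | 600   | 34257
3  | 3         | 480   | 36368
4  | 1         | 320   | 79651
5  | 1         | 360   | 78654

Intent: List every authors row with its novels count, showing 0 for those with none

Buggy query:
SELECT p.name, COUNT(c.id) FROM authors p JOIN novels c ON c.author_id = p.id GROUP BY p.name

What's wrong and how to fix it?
Bug: INNER JOIN drops authors rows that have no matching novels rows

Fix: Use LEFT JOIN so parents without children still appear (COUNT(c.id) gives 0)

Corrected query:
SELECT p.name, COUNT(c.id) FROM authors p LEFT JOIN novels c ON c.author_id = p.id GROUP BY p.name

Result:
name    | COUNT(c.id)
--------+------------
Asimov  | 1          
Borges  | 1          
Le Guin | 0          
Tolkien | 3          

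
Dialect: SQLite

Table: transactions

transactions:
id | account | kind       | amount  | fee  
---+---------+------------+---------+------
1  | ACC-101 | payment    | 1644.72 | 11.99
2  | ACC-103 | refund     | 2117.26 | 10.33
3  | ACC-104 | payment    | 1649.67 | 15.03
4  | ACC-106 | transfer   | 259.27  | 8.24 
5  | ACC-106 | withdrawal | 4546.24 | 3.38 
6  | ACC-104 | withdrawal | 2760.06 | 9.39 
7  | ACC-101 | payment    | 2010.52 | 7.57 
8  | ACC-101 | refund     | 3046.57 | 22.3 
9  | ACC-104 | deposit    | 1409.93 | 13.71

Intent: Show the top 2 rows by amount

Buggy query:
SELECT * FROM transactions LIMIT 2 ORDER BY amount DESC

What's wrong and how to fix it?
Bug: ORDER BY cannot follow LIMIT; LIMIT is the final clause

Fix: Swap the clauses: ORDER BY first, then LIMIT

Corrected query:
SELECT * FROM transactions ORDER BY amount DESC LIMIT 2

Result:
id | account | kind       | amount  | fee 
---+---------+------------+---------+-----
5  | ACC-106 | withdrawal | 4546.24 | 3.38
8  | ACC-101 | refund     | 3046.57 | 22.3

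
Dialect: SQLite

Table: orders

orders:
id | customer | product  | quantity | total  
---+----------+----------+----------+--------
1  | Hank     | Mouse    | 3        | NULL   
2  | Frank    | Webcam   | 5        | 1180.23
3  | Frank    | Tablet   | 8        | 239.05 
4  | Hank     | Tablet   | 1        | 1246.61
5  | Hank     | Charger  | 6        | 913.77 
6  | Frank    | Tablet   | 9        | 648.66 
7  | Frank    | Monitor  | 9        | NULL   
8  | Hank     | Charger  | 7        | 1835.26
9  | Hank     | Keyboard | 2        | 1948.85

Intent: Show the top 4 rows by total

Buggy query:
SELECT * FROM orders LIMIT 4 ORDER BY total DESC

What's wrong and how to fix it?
Bug: LIMIT must come after ORDER BY

Fix: Swap the clauses: ORDER BY first, then LIMIT

Corrected query:
SELECT * FROM orders ORDER BY total DESC LIMIT 4

Result:
id | customer | product  | quantity | total  
---+----------+----------+----------+--------
9  | Hank     | Keyboard | 2        | 1948.85
8  | Hank     | Charger  | 7        | 1835.26
4  | Hank     | Tablet   | 1        | 1246.61
2  | Frank    | Webcam   | 5        | 1180.23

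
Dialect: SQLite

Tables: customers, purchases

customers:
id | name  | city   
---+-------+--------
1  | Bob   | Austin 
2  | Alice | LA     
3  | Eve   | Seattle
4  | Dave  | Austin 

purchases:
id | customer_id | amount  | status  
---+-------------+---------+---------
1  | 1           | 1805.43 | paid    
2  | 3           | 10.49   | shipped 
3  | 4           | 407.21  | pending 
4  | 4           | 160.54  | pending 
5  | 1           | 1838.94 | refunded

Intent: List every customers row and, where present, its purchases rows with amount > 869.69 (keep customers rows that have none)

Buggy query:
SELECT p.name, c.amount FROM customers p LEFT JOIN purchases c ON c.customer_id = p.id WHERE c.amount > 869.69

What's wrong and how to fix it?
Bug: A WHERE condition on the right-hand table after LEFT JOIN drops unmatched parents

Fix: Move the right-table condition into the ON clause so unmatched parents are kept

Corrected query:
SELECT p.name, c.amount FROM customers p LEFT JOIN purchases c ON c.customer_id = p.id AND c.amount > 869.69

Result:
name  | amount 
------+--------
Bob   | 1805.43
Bob   | 1838.94
Alice | NULL   
Eve   | NULL   
Dave  | NULL   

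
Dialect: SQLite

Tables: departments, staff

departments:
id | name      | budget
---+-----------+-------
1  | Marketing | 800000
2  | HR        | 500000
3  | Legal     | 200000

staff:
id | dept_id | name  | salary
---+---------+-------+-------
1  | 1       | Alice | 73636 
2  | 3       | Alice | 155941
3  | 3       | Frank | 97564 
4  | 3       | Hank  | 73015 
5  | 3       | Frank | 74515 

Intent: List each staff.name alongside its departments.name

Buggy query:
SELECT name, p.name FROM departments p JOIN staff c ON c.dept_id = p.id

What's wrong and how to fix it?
Bug: 'name' exists in both joined tables, so the database can't tell which one is meant

Fix: Prefix ambiguous columns with the table alias

Corrected query:
SELECT c.name, p.name FROM departments p JOIN staff c ON c.dept_id = p.id

Result:
name  | name     
------+----------
Alice | Marketing
Alice | Legal    
Frank | Legal    
Hank  | Legal    
Frank | Legal    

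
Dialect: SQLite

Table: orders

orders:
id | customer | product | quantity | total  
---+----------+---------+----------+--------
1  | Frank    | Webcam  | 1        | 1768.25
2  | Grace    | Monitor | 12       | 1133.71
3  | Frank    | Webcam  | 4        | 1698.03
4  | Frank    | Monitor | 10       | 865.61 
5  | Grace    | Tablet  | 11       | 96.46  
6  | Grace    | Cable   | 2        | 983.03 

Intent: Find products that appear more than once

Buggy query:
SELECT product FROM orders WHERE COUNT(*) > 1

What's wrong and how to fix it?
Bug: WHERE can't reference COUNT(*); aggregates are computed after WHERE

Fix: GROUP BY product, then filter groups with HAVING COUNT(*) > 1

Corrected query:
SELECT product FROM orders GROUP BY product HAVING COUNT(*) > 1

Result:
product
-------
Monitor
Webcam 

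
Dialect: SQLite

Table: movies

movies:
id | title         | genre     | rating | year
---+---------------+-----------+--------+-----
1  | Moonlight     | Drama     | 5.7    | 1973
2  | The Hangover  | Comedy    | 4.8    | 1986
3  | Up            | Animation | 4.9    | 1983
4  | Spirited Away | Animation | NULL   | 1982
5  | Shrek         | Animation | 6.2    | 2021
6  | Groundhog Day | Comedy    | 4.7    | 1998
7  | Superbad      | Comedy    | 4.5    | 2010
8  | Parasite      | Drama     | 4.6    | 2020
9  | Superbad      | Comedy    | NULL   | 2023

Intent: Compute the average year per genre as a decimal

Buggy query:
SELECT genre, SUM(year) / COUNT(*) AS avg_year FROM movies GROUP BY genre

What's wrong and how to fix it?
Bug: SUM(year) and COUNT(*) are both integers; the division truncates the fractional part

Fix: Cast one side to REAL so the division keeps the fractional part

Corrected query:
SELECT genre, SUM(year) * 1.0 / COUNT(*) AS avg_year FROM movies GROUP BY genre

Result:
genre     | avg_year   
----------+------------
Animation | 1995.333333
Comedy    | 2004.25    
Drama     | 1996.5     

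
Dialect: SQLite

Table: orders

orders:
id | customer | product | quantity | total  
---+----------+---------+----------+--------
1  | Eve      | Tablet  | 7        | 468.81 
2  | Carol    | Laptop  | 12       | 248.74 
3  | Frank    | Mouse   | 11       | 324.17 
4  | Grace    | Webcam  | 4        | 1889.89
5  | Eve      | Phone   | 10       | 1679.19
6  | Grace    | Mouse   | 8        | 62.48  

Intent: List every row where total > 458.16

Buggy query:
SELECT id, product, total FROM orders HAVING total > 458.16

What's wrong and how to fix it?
Bug: This is a non-aggregate query (no GROUP BY, no aggregates), so in SQLite the HAVING clause is invalid here; a row-level condition belongs in WHERE

Fix: Use WHERE for row-level filtering

Corrected query:
SELECT id, product, total FROM orders WHERE total > 458.16

Result:
id | product | total  
---+---------+--------
1  | Tablet  | 468.81 
4  | Webcam  | 1889.89
5  | Phone   | 1679.19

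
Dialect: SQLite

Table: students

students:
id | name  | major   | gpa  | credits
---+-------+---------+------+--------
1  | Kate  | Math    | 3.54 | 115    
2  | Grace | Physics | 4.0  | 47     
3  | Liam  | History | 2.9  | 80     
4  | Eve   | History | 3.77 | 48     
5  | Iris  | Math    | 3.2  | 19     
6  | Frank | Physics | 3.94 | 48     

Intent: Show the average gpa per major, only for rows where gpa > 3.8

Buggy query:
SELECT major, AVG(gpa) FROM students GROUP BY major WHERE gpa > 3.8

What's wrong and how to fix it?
Bug: WHERE cannot follow GROUP BY

Fix: Move the WHERE clause before GROUP BY

Corrected query:
SELECT major, AVG(gpa) FROM students WHERE gpa > 3.8 GROUP BY major

Result:
major   | AVG(gpa)
--------+---------
Physics | 3.97    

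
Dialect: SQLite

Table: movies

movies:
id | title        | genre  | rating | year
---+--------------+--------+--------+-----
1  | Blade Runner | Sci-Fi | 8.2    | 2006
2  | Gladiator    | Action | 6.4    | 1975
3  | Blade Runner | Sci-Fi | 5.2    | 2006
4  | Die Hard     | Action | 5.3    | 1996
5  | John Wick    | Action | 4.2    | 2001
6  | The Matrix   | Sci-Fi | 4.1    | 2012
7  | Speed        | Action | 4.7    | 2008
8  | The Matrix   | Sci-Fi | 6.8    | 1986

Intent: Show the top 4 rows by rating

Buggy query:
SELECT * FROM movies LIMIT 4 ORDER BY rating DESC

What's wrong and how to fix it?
Bug: ORDER BY cannot follow LIMIT; LIMIT is the final clause

Fix: Swap the clauses: ORDER BY first, then LIMIT

Corrected query:
SELECT * FROM movies ORDER BY rating DESC LIMIT 4

Result:
id | title        | genre  | rating | year
---+--------------+--------+--------+-----
1  | Blade Runner | Sci-Fi | 8.2    | 2006
8  | The Matrix   | Sci-Fi | 6.8    | 1986
2  | Gladiator    | Action | 6.4    | 1975
4  | Die Hard     | Action | 5.3    | 1996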